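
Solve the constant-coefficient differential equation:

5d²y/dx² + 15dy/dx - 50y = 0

Characteristic equation: 5r² + 15r - 50 = 0
Divide by 5: r² + 3r - 10 = 0
Roots: r = 2, -5 (distinct real)
General solution: y = C₁e^(2x) + C₂e^(-5x)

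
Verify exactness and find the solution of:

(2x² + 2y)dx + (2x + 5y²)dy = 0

Verify exactness: ∂M/∂y = ∂N/∂x ✓
Find F(x,y) such that ∂F/∂x = M, ∂F/∂y = N
Solution: 2x³/3 + 2xy + 5y³/3 = C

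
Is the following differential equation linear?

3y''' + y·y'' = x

No. Nonlinear (y·y'' term)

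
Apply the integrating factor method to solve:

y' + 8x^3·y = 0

Using integrating factor method:

General solution: y = Ce^(-2x^4)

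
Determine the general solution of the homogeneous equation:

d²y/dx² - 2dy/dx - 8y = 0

Characteristic equation: r² - 2r - 8 = 0
Roots: r = 4, -2 (distinct real)
General solution: y = C₁e^(4x) + C₂e^(-2x)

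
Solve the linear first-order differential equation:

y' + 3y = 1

Using integrating factor method:

General solution: y = 1/3 + Ce^(-3x)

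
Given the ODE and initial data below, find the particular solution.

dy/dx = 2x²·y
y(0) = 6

General solution: y = Ce^(2x³/3)
Applying IC y(0) = 6:
Particular solution: y = 6e^(2x³/3)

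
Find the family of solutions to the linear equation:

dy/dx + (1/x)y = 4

Using integrating factor method:

General solution: y = 2x + C/x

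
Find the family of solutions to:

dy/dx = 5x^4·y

Separating variables and integrating:
ln|y| = x^5 + C

General solution: y = Ce^(x^5)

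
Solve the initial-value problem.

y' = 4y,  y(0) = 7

General solution: y = Ce^(4x)
Applying IC y(0) = 7:
Particular solution: y = 7e^(4x)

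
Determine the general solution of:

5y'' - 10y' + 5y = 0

Characteristic equation: 5r² - 10r + 5 = 0
Divide by 5: r² - 2r + 1 = 0
Factored: (r - 1)² = 0
Repeated root: r = 1
General solution: y = (C₁ + C₂x)e^x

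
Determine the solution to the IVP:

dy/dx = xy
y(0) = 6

General solution: y = Ce^(x²/2)
Applying IC y(0) = 6:
Particular solution: y = 6e^(x²/2)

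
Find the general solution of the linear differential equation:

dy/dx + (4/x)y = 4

Using integrating factor method:

General solution: y = (4/5)x + Cx^(-4)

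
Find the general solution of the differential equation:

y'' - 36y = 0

Characteristic equation: r² - 36 = 0
Roots: r = 6, -6 (distinct real)
General solution: y = C₁e^(6x) + C₂e^(-6x)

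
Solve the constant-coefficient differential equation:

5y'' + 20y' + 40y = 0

Characteristic equation: 5r² + 20r + 40 = 0
Divide by 5: r² + 4r + 8 = 0
Roots: r = -2 ± 2i (complex conjugates)
General solution: y = e^(-2x)(C₁cos(2x) + C₂sin(2x))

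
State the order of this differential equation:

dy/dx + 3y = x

The order is 1 (highest derivative is of order 1).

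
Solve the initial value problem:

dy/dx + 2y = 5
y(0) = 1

General solution: y = 5/2 + Ce^(-2x)
Applying y(0) = 1: C = 1 - 5/2 = -3/2
Particular solution: y = 5/2 - (3/2)e^(-2x)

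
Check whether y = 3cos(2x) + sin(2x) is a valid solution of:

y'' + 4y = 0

Verification:
y'' = -12cos(2x) - 4sin(2x)
y'' + 4y = 0 ✓

Yes, it is a solution.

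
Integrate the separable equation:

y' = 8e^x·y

Separating variables and integrating:
ln|y| = 8e^x + C

General solution: y = Ce^(8e^x)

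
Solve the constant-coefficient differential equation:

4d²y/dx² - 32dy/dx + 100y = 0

Characteristic equation: 4r² - 32r + 100 = 0
Divide by 4: r² - 8r + 25 = 0
Roots: r = 4 ± 3i (complex conjugates)
General solution: y = e^(4x)(C₁cos(3x) + C₂sin(3x))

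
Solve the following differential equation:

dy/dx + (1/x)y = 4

Using integrating factor method:

General solution: y = 2x + C/x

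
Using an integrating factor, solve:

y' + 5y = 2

Using integrating factor method:

General solution: y = 2/5 + Ce^(-5x)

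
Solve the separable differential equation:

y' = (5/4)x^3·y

Separating variables and integrating:
ln|y| = 5x^4/16 + C

General solution: y = Ce^(5x^4/16)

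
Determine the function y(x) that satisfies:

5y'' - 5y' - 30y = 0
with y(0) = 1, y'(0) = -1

General solution: y = C₁e^(3x) + C₂e^(-2x)
Applying ICs: C₁ = 1/5, C₂ = 4/5
Particular solution: y = (1/5)e^(3x) + (4/5)e^(-2x)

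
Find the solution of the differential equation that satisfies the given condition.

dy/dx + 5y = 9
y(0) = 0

General solution: y = 9/5 + Ce^(-5x)
Applying y(0) = 0: C = 0 - 9/5 = -9/5
Particular solution: y = 9/5 - (9/5)e^(-5x)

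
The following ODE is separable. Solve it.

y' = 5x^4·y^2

Separating variables and integrating:
-1/y = x^5 + C

General solution: y^-1 = -x^5 + C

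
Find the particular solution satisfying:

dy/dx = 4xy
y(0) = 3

General solution: y = Ce^(2x²)
Applying IC y(0) = 3:
Particular solution: y = 3e^(2x²)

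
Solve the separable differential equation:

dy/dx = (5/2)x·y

Separating variables and integrating:
ln|y| = 5x^2/4 + C

General solution: y = Ce^(5x^2/4)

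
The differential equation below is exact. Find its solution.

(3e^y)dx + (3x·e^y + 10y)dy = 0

Verify exactness: ∂M/∂y = ∂N/∂x ✓
Find F(x,y) such that ∂F/∂x = M, ∂F/∂y = N
Solution: 3x·e^y + 5y² = C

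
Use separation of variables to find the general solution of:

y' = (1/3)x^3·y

Separating variables and integrating:
ln|y| = x^4/12 + C

General solution: y = Ce^(x^4/12)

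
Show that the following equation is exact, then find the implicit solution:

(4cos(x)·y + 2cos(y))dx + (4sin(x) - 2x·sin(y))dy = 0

Verify exactness: ∂M/∂y = ∂N/∂x ✓
Find F(x,y) such that ∂F/∂x = M, ∂F/∂y = N
Solution: 4sin(x)·y + 2x·cos(y) = C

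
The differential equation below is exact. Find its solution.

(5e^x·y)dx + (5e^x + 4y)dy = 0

Verify exactness: ∂M/∂y = ∂N/∂x ✓
Find F(x,y) such that ∂F/∂x = M, ∂F/∂y = N
Solution: 5e^x·y + 2y² = C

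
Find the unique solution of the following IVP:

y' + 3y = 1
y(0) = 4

General solution: y = 1/3 + Ce^(-3x)
Applying y(0) = 4: C = 4 - 1/3 = 11/3
Particular solution: y = 1/3 + (11/3)e^(-3x)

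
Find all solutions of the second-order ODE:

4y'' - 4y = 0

Characteristic equation: 4r² - 4 = 0
Divide by 4: r² - 1 = 0
Roots: r = 1, -1 (distinct real)
General solution: y = C₁e^x + C₂e^(-x)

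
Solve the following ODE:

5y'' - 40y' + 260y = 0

Characteristic equation: 5r² - 40r + 260 = 0
Divide by 5: r² - 8r + 52 = 0
Roots: r = 4 ± 6i (complex conjugates)
General solution: y = e^(4x)(C₁cos(6x) + C₂sin(6x))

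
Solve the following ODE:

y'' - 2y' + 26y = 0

Characteristic equation: r² - 2r + 26 = 0
Roots: r = 1 ± 5i (complex conjugates)
General solution: y = e^x(C₁cos(5x) + C₂sin(5x))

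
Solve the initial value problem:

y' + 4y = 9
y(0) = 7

General solution: y = 9/4 + Ce^(-4x)
Applying y(0) = 7: C = 7 - 9/4 = 19/4
Particular solution: y = 9/4 + (19/4)e^(-4x)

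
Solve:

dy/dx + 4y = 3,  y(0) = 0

General solution: y = 3/4 + Ce^(-4x)
Applying y(0) = 0: C = 0 - 3/4 = -3/4
Particular solution: y = 3/4 - (3/4)e^(-4x)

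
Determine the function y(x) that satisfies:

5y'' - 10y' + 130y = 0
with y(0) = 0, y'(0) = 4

General solution: y = e^x(C₁cos(5x) + C₂sin(5x))
Complex roots r = 1 ± 5i
Applying ICs: C₁ = 0, C₂ = 4/5
Particular solution: y = e^x((4/5)sin(5x))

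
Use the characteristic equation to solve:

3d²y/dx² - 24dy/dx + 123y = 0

Characteristic equation: 3r² - 24r + 123 = 0
Divide by 3: r² - 8r + 41 = 0
Roots: r = 4 ± 5i (complex conjugates)
General solution: y = e^(4x)(C₁cos(5x) + C₂sin(5x))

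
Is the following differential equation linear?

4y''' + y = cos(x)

Yes. Linear (y and its derivatives appear to the first power only, no products of y terms)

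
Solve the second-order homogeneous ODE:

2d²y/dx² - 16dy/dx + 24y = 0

Characteristic equation: 2r² - 16r + 24 = 0
Divide by 2: r² - 8r + 12 = 0
Roots: r = 2, 6 (distinct real)
General solution: y = C₁e^(2x) + C₂e^(6x)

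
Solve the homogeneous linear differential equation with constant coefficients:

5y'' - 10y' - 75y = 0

Characteristic equation: 5r² - 10r - 75 = 0
Divide by 5: r² - 2r - 15 = 0
Roots: r = 5, -3 (distinct real)
General solution: y = C₁e^(5x) + C₂e^(-3x)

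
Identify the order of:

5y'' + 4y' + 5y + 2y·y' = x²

The order is 2 (highest derivative is of order 2).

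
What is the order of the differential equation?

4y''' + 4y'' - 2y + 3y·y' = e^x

The order is 3 (highest derivative is of order 3).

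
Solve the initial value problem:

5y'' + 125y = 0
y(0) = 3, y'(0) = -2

General solution: y = C₁cos(5x) + C₂sin(5x)
Complex roots r = ±5i
Applying ICs: C₁ = 3, C₂ = -2/5
Particular solution: y = 3cos(5x) - (2/5)sin(5x)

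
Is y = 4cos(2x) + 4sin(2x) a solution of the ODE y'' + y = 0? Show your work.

Verification:
y'' = -16cos(2x) - 16sin(2x)
y'' + y ≠ 0 (frequency mismatch: got 4 instead of 1)

No, it is not a solution.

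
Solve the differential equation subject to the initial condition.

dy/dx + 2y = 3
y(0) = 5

General solution: y = 3/2 + Ce^(-2x)
Applying y(0) = 5: C = 5 - 3/2 = 7/2
Particular solution: y = 3/2 + (7/2)e^(-2x)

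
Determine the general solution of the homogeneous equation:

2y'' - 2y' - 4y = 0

Characteristic equation: 2r² - 2r - 4 = 0
Divide by 2: r² - r - 2 = 0
Roots: r = 2, -1 (distinct real)
General solution: y = C₁e^(2x) + C₂e^(-x)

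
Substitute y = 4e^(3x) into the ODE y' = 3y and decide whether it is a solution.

Verification:
y = 4e^(3x)
y' = 12e^(3x)
3y = 12e^(3x)
y' = 3y ✓

Yes, it is a solution.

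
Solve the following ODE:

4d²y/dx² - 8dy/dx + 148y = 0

Characteristic equation: 4r² - 8r + 148 = 0
Divide by 4: r² - 2r + 37 = 0
Roots: r = 1 ± 6i (complex conjugates)
General solution: y = e^x(C₁cos(6x) + C₂sin(6x))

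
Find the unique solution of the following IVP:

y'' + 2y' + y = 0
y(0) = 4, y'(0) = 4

General solution: y = (C₁ + C₂x)e^(-x)
Repeated root r = -1
Applying ICs: C₁ = 4, C₂ = 8
Particular solution: y = (4 + 8x)e^(-x)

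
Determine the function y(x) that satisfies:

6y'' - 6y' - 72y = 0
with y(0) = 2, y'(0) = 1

General solution: y = C₁e^(4x) + C₂e^(-3x)
Applying ICs: C₁ = 1, C₂ = 1
Particular solution: y = e^(4x) + e^(-3x)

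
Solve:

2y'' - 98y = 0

Characteristic equation: 2r² - 98 = 0
Divide by 2: r² - 49 = 0
Roots: r = 7, -7 (distinct real)
General solution: y = C₁e^(7x) + C₂e^(-7x)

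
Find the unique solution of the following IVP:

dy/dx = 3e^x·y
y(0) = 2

General solution: y = Ce^(3e^x)
Applying IC y(0) = 2:
Particular solution: y = 2e^(3(e^x - 1))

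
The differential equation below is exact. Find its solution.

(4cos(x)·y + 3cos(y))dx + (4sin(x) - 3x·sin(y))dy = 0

Verify exactness: ∂M/∂y = ∂N/∂x ✓
Find F(x,y) such that ∂F/∂x = M, ∂F/∂y = N
Solution: 4sin(x)·y + 3x·cos(y) = C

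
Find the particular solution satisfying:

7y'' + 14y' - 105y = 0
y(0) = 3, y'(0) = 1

General solution: y = C₁e^(3x) + C₂e^(-5x)
Applying ICs: C₁ = 2, C₂ = 1
Particular solution: y = 2e^(3x) + e^(-5x)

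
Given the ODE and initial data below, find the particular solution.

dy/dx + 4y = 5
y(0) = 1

General solution: y = 5/4 + Ce^(-4x)
Applying y(0) = 1: C = 1 - 5/4 = -1/4
Particular solution: y = 5/4 - (1/4)e^(-4x)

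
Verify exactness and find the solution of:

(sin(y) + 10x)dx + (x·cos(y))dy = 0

Verify exactness: ∂M/∂y = ∂N/∂x ✓
Find F(x,y) such that ∂F/∂x = M, ∂F/∂y = N
Solution: x·sin(y) + 5x² = C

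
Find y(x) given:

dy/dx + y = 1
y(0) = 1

General solution: y = 1 + Ce^(-x)
Applying y(0) = 1: C = 1 - 1 = 0
Particular solution: y = 1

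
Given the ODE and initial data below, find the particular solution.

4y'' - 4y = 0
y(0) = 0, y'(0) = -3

General solution: y = C₁e^x + C₂e^(-x)
Applying ICs: C₁ = -3/2, C₂ = 3/2
Particular solution: y = -(3/2)e^x + (3/2)e^(-x)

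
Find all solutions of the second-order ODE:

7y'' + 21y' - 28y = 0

Characteristic equation: 7r² + 21r - 28 = 0
Divide by 7: r² + 3r - 4 = 0
Roots: r = 1, -4 (distinct real)
General solution: y = C₁e^x + C₂e^(-4x)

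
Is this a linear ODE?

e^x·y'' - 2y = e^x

Yes. Linear (y and its derivatives appear to the first power only, no products of y terms)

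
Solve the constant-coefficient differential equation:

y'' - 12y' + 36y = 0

Characteristic equation: r² - 12r + 36 = 0
Factored: (r - 6)² = 0
Repeated root: r = 6
General solution: y = (C₁ + C₂x)e^(6x)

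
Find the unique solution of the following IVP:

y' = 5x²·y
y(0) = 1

General solution: y = Ce^(5x³/3)
Applying IC y(0) = 1:
Particular solution: y = e^(5x³/3)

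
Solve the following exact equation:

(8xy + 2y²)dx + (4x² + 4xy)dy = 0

Verify exactness: ∂M/∂y = ∂N/∂x ✓
Find F(x,y) such that ∂F/∂x = M, ∂F/∂y = N
Solution: 4x²y + 2xy² = C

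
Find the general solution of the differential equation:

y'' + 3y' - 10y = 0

Characteristic equation: r² + 3r - 10 = 0
Roots: r = 2, -5 (distinct real)
General solution: y = C₁e^(2x) + C₂e^(-5x)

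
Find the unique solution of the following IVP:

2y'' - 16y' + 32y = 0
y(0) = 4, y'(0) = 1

General solution: y = (C₁ + C₂x)e^(4x)
Repeated root r = 4
Applying ICs: C₁ = 4, C₂ = -15
Particular solution: y = (4 - 15x)e^(4x)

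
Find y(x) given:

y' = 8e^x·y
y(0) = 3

General solution: y = Ce^(8e^x)
Applying IC y(0) = 3:
Particular solution: y = 3e^(8(e^x - 1))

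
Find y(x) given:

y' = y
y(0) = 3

General solution: y = Ce^x
Applying IC y(0) = 3:
Particular solution: y = 3e^x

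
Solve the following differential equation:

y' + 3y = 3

Using integrating factor method:

General solution: y = 1 + Ce^(-3x)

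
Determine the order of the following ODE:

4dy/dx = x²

The order is 1 (highest derivative is of order 1).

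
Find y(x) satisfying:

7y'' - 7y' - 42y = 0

Characteristic equation: 7r² - 7r - 42 = 0
Divide by 7: r² - r - 6 = 0
Roots: r = 3, -2 (distinct real)
General solution: y = C₁e^(3x) + C₂e^(-2x)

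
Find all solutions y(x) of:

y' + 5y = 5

Using integrating factor method:

General solution: y = 1 + Ce^(-5x)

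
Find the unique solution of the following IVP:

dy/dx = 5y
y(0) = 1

General solution: y = Ce^(5x)
Applying IC y(0) = 1:
Particular solution: y = e^(5x)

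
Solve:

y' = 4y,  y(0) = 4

General solution: y = Ce^(4x)
Applying IC y(0) = 4:
Particular solution: y = 4e^(4x)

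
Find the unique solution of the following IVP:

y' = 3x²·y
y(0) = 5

General solution: y = Ce^(x³)
Applying IC y(0) = 5:
Particular solution: y = 5e^(x³)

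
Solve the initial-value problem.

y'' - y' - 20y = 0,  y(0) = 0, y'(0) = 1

General solution: y = C₁e^(5x) + C₂e^(-4x)
Applying ICs: C₁ = 1/9, C₂ = -1/9
Particular solution: y = (1/9)e^(5x) - (1/9)e^(-4x)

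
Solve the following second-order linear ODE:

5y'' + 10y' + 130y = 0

Characteristic equation: 5r² + 10r + 130 = 0
Divide by 5: r² + 2r + 26 = 0
Roots: r = -1 ± 5i (complex conjugates)
General solution: y = e^(-x)(C₁cos(5x) + C₂sin(5x))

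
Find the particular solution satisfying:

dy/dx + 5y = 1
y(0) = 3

General solution: y = 1/5 + Ce^(-5x)
Applying y(0) = 3: C = 3 - 1/5 = 14/5
Particular solution: y = 1/5 + (14/5)e^(-5x)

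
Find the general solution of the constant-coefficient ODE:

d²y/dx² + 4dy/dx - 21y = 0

Characteristic equation: r² + 4r - 21 = 0
Roots: r = 3, -7 (distinct real)
General solution: y = C₁e^(3x) + C₂e^(-7x)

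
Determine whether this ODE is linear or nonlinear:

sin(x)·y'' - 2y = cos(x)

Linear (y and its derivatives appear to the first power only, no products of y terms)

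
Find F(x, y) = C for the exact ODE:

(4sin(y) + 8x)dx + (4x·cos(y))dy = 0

Verify exactness: ∂M/∂y = ∂N/∂x ✓
Find F(x,y) such that ∂F/∂x = M, ∂F/∂y = N
Solution: 4x·sin(y) + 4x² = C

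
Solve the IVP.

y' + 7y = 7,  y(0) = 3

General solution: y = 1 + Ce^(-7x)
Applying y(0) = 3: C = 3 - 1 = 2
Particular solution: y = 1 + 2e^(-7x)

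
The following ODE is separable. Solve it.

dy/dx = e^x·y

Separating variables and integrating:
ln|y| = e^x + C

General solution: y = Ce^(e^x)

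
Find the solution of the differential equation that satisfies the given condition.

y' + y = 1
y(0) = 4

General solution: y = 1 + Ce^(-x)
Applying y(0) = 4: C = 4 - 1 = 3
Particular solution: y = 1 + 3e^(-x)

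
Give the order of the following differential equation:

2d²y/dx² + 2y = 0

The order is 2 (highest derivative is of order 2).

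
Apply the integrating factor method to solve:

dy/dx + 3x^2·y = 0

Using integrating factor method:

General solution: y = Ce^(-x^3)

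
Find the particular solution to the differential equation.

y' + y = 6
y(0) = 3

General solution: y = 6 + Ce^(-x)
Applying y(0) = 3: C = 3 - 6 = -3
Particular solution: y = 6 - 3e^(-x)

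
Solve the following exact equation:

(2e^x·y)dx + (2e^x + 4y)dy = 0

Verify exactness: ∂M/∂y = ∂N/∂x ✓
Find F(x,y) such that ∂F/∂x = M, ∂F/∂y = N
Solution: 2e^x·y + 2y² = C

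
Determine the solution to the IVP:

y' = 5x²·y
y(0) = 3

General solution: y = Ce^(5x³/3)
Applying IC y(0) = 3:
Particular solution: y = 3e^(5x³/3)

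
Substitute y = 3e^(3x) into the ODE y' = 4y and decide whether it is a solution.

Verification:
y = 3e^(3x)
y' = 9e^(3x)
But 4y = 12e^(3x)
y' ≠ 4y — the derivative does not match

No, it is not a solution.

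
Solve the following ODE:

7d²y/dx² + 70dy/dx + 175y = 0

Characteristic equation: 7r² + 70r + 175 = 0
Divide by 7: r² + 10r + 25 = 0
Factored: (r + 5)² = 0
Repeated root: r = -5
General solution: y = (C₁ + C₂x)e^(-5x)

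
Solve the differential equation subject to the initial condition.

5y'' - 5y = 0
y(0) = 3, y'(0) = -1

General solution: y = C₁e^x + C₂e^(-x)
Applying ICs: C₁ = 1, C₂ = 2
Particular solution: y = e^x + 2e^(-x)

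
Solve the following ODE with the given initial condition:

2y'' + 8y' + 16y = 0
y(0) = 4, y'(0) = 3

General solution: y = e^(-2x)(C₁cos(2x) + C₂sin(2x))
Complex roots r = -2 ± 2i
Applying ICs: C₁ = 4, C₂ = 11/2
Particular solution: y = e^(-2x)(4cos(2x) + (11/2)sin(2x))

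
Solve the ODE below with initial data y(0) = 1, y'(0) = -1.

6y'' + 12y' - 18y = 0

General solution: y = C₁e^x + C₂e^(-3x)
Applying ICs: C₁ = 1/2, C₂ = 1/2
Particular solution: y = (1/2)e^x + (1/2)e^(-3x)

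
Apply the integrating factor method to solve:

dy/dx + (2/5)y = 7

Using integrating factor method:

General solution: y = 35/2 + Ce^(-2x/5)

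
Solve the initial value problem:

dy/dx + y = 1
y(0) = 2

General solution: y = 1 + Ce^(-x)
Applying y(0) = 2: C = 2 - 1 = 1
Particular solution: y = 1 + e^(-x)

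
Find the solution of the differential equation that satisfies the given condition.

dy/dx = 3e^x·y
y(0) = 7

General solution: y = Ce^(3e^x)
Applying IC y(0) = 7:
Particular solution: y = 7e^(3(e^x - 1))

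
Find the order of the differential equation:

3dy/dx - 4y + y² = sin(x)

The order is 1 (highest derivative is of order 1).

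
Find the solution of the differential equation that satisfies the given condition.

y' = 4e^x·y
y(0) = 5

General solution: y = Ce^(4e^x)
Applying IC y(0) = 5:
Particular solution: y = 5e^(4(e^x - 1))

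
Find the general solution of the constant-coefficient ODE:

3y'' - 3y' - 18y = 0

Characteristic equation: 3r² - 3r - 18 = 0
Divide by 3: r² - r - 6 = 0
Roots: r = 3, -2 (distinct real)
General solution: y = C₁e^(3x) + C₂e^(-2x)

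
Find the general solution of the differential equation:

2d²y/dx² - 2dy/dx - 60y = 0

Characteristic equation: 2r² - 2r - 60 = 0
Divide by 2: r² - r - 30 = 0
Roots: r = 6, -5 (distinct real)
General solution: y = C₁e^(6x) + C₂e^(-5x)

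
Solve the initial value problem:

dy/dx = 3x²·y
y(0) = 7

General solution: y = Ce^(x³)
Applying IC y(0) = 7:
Particular solution: y = 7e^(x³)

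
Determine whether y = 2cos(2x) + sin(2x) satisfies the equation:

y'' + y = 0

Verification:
y'' = -8cos(2x) - 4sin(2x)
y'' + y ≠ 0 (frequency mismatch: got 4 instead of 1)

No, it is not a solution.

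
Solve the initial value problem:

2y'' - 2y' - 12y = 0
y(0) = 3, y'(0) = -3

General solution: y = C₁e^(3x) + C₂e^(-2x)
Applying ICs: C₁ = 3/5, C₂ = 12/5
Particular solution: y = (3/5)e^(3x) + (12/5)e^(-2x)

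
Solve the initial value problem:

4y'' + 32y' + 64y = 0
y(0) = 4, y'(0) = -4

General solution: y = (C₁ + C₂x)e^(-4x)
Repeated root r = -4
Applying ICs: C₁ = 4, C₂ = 12
Particular solution: y = (4 + 12x)e^(-4x)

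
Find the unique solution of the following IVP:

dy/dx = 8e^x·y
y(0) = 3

General solution: y = Ce^(8e^x)
Applying IC y(0) = 3:
Particular solution: y = 3e^(8(e^x - 1))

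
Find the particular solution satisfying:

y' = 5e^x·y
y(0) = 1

General solution: y = Ce^(5e^x)
Applying IC y(0) = 1:
Particular solution: y = e^(5(e^x - 1))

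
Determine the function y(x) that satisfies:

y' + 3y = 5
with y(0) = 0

General solution: y = 5/3 + Ce^(-3x)
Applying y(0) = 0: C = 0 - 5/3 = -5/3
Particular solution: y = 5/3 - (5/3)e^(-3x)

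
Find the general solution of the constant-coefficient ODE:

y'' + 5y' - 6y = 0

Characteristic equation: r² + 5r - 6 = 0
Roots: r = 1, -6 (distinct real)
General solution: y = C₁e^x + C₂e^(-6x)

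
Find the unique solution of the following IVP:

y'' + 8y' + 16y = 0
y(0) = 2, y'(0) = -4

General solution: y = (C₁ + C₂x)e^(-4x)
Repeated root r = -4
Applying ICs: C₁ = 2, C₂ = 4
Particular solution: y = (2 + 4x)e^(-4x)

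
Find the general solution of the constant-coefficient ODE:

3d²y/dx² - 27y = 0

Characteristic equation: 3r² - 27 = 0
Divide by 3: r² - 9 = 0
Roots: r = 3, -3 (distinct real)
General solution: y = C₁e^(3x) + C₂e^(-3x)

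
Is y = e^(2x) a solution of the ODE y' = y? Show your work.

Verification:
y = e^(2x)
y' = 2e^(2x)
But y = e^(2x)
y' ≠ y — the derivative does not match

No, it is not a solution.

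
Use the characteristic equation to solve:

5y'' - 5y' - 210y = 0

Characteristic equation: 5r² - 5r - 210 = 0
Divide by 5: r² - r - 42 = 0
Roots: r = 7, -6 (distinct real)
General solution: y = C₁e^(7x) + C₂e^(-6x)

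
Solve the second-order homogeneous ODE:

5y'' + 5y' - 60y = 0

Characteristic equation: 5r² + 5r - 60 = 0
Divide by 5: r² + r - 12 = 0
Roots: r = 3, -4 (distinct real)
General solution: y = C₁e^(3x) + C₂e^(-4x)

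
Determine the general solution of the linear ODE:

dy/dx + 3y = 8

Using integrating factor method:

General solution: y = 8/3 + Ce^(-3x)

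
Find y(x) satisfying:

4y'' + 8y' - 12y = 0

Characteristic equation: 4r² + 8r - 12 = 0
Divide by 4: r² + 2r - 3 = 0
Roots: r = 1, -3 (distinct real)
General solution: y = C₁e^x + C₂e^(-3x)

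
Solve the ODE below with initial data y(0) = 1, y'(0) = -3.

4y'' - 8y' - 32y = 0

General solution: y = C₁e^(4x) + C₂e^(-2x)
Applying ICs: C₁ = -1/6, C₂ = 7/6
Particular solution: y = -(1/6)e^(4x) + (7/6)e^(-2x)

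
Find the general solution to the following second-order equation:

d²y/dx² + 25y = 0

Characteristic equation: r² + 25 = 0
Roots: r = ±5i (complex conjugates)
General solution: y = C₁cos(5x) + C₂sin(5x)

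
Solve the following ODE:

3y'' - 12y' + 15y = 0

Characteristic equation: 3r² - 12r + 15 = 0
Divide by 3: r² - 4r + 5 = 0
Roots: r = 2 ± i (complex conjugates)
General solution: y = e^(2x)(C₁cos(x) + C₂sin(x))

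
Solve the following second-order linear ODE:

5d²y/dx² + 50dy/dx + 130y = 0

Characteristic equation: 5r² + 50r + 130 = 0
Divide by 5: r² + 10r + 26 = 0
Roots: r = -5 ± i (complex conjugates)
General solution: y = e^(-5x)(C₁cos(x) + C₂sin(x))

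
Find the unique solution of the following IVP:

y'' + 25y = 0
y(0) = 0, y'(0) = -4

General solution: y = C₁cos(5x) + C₂sin(5x)
Complex roots r = ±5i
Applying ICs: C₁ = 0, C₂ = -4/5
Particular solution: y = -(4/5)sin(5x)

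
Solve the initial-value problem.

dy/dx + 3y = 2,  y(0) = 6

General solution: y = 2/3 + Ce^(-3x)
Applying y(0) = 6: C = 6 - 2/3 = 16/3
Particular solution: y = 2/3 + (16/3)e^(-3x)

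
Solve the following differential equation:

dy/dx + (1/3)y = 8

Using integrating factor method:

General solution: y = 24 + Ce^(-x/3)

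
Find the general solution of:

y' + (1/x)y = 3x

Using integrating factor method:

General solution: y = x^2 + C/x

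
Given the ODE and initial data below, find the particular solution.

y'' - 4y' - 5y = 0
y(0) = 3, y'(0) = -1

General solution: y = C₁e^(5x) + C₂e^(-x)
Applying ICs: C₁ = 1/3, C₂ = 8/3
Particular solution: y = (1/3)e^(5x) + (8/3)e^(-x)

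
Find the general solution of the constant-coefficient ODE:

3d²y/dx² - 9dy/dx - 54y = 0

Characteristic equation: 3r² - 9r - 54 = 0
Divide by 3: r² - 3r - 18 = 0
Roots: r = 6, -3 (distinct real)
General solution: y = C₁e^(6x) + C₂e^(-3x)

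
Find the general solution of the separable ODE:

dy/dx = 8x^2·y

Separating variables and integrating:
ln|y| = 8x^3/3 + C

General solution: y = Ce^(8x^3/3)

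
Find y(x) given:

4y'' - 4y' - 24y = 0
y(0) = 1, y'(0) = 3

General solution: y = C₁e^(3x) + C₂e^(-2x)
Applying ICs: C₁ = 1, C₂ = 0
Particular solution: y = e^(3x)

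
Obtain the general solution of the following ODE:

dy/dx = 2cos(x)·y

Separating variables and integrating:
ln|y| = 2sin(x) + C

General solution: y = Ce^(2sin(x))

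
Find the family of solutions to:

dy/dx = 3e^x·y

Separating variables and integrating:
ln|y| = 3e^x + C

General solution: y = Ce^(3e^x)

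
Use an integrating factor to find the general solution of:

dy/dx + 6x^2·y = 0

Using integrating factor method:

General solution: y = Ce^(-2x^3)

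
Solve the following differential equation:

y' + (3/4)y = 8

Using integrating factor method:

General solution: y = 32/3 + Ce^(-3x/4)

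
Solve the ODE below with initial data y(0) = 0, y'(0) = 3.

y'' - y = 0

General solution: y = C₁e^x + C₂e^(-x)
Applying ICs: C₁ = 3/2, C₂ = -3/2
Particular solution: y = (3/2)e^x - (3/2)e^(-x)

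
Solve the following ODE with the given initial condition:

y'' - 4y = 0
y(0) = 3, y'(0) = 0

General solution: y = C₁e^(2x) + C₂e^(-2x)
Applying ICs: C₁ = 3/2, C₂ = 3/2
Particular solution: y = (3/2)e^(2x) + (3/2)e^(-2x)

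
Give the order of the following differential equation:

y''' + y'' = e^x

The order is 3 (highest derivative is of order 3).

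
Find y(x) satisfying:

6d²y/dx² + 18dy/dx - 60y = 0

Characteristic equation: 6r² + 18r - 60 = 0
Divide by 6: r² + 3r - 10 = 0
Roots: r = 2, -5 (distinct real)
General solution: y = C₁e^(2x) + C₂e^(-5x)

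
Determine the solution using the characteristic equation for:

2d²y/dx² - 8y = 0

Characteristic equation: 2r² - 8 = 0
Divide by 2: r² - 4 = 0
Roots: r = 2, -2 (distinct real)
General solution: y = C₁e^(2x) + C₂e^(-2x)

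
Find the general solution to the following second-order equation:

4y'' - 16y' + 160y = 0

Characteristic equation: 4r² - 16r + 160 = 0
Divide by 4: r² - 4r + 40 = 0
Roots: r = 2 ± 6i (complex conjugates)
General solution: y = e^(2x)(C₁cos(6x) + C₂sin(6x))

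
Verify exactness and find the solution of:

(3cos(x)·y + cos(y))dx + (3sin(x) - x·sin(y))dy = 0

Verify exactness: ∂M/∂y = ∂N/∂x ✓
Find F(x,y) such that ∂F/∂x = M, ∂F/∂y = N
Solution: 3sin(x)·y + x·cos(y) = C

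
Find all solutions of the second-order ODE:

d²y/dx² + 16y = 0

Characteristic equation: r² + 16 = 0
Roots: r = ±4i (complex conjugates)
General solution: y = C₁cos(4x) + C₂sin(4x)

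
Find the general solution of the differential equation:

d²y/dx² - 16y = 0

Characteristic equation: r² - 16 = 0
Roots: r = 4, -4 (distinct real)
General solution: y = C₁e^(4x) + C₂e^(-4x)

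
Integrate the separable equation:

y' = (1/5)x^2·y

Separating variables and integrating:
ln|y| = x^3/15 + C

General solution: y = Ce^(x^3/15)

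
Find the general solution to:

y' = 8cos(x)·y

Separating variables and integrating:
ln|y| = 8sin(x) + C

General solution: y = Ce^(8sin(x))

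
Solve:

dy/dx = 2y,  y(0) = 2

General solution: y = Ce^(2x)
Applying IC y(0) = 2:
Particular solution: y = 2e^(2x)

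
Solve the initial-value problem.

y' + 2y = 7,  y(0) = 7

General solution: y = 7/2 + Ce^(-2x)
Applying y(0) = 7: C = 7 - 7/2 = 7/2
Particular solution: y = 7/2 + (7/2)e^(-2x)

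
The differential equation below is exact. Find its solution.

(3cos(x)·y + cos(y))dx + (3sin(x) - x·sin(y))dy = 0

Verify exactness: ∂M/∂y = ∂N/∂x ✓
Find F(x,y) such that ∂F/∂x = M, ∂F/∂y = N
Solution: 3sin(x)·y + x·cos(y) = C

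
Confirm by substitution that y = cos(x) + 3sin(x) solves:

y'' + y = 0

Verification:
y'' = -cos(x) - 3sin(x)
y'' + y = 0 ✓

Yes, it is a solution.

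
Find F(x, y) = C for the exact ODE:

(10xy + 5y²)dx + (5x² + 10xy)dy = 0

Verify exactness: ∂M/∂y = ∂N/∂x ✓
Find F(x,y) such that ∂F/∂x = M, ∂F/∂y = N
Solution: 5x²y + 5xy² = C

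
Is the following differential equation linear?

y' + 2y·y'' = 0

No. Nonlinear (y·y'' term)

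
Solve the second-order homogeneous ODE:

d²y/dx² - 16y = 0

Characteristic equation: r² - 16 = 0
Roots: r = 4, -4 (distinct real)
General solution: y = C₁e^(4x) + C₂e^(-4x)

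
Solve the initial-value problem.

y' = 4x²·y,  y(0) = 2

General solution: y = Ce^(4x³/3)
Applying IC y(0) = 2:
Particular solution: y = 2e^(4x³/3)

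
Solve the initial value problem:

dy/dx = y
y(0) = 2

General solution: y = Ce^x
Applying IC y(0) = 2:
Particular solution: y = 2e^x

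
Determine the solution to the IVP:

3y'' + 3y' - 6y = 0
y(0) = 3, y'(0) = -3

General solution: y = C₁e^x + C₂e^(-2x)
Applying ICs: C₁ = 1, C₂ = 2
Particular solution: y = e^x + 2e^(-2x)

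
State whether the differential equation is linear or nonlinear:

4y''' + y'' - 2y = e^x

Linear (y and its derivatives appear to the first power only, no products of y terms)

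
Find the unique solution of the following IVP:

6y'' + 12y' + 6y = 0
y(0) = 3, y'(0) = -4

General solution: y = (C₁ + C₂x)e^(-x)
Repeated root r = -1
Applying ICs: C₁ = 3, C₂ = -1
Particular solution: y = (3 - x)e^(-x)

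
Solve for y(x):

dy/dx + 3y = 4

Using integrating factor method:

General solution: y = 4/3 + Ce^(-3x)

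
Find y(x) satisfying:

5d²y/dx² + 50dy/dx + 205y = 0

Characteristic equation: 5r² + 50r + 205 = 0
Divide by 5: r² + 10r + 41 = 0
Roots: r = -5 ± 4i (complex conjugates)
General solution: y = e^(-5x)(C₁cos(4x) + C₂sin(4x))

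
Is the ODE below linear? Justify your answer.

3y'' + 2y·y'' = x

No. Nonlinear (y·y'' term)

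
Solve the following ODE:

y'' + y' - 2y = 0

Characteristic equation: r² + r - 2 = 0
Roots: r = 1, -2 (distinct real)
General solution: y = C₁e^x + C₂e^(-2x)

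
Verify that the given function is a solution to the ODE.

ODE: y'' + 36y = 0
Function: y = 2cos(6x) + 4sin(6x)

Verification:
y'' = -72cos(6x) - 144sin(6x)
y'' + 36y = 0 ✓

Yes, it is a solution.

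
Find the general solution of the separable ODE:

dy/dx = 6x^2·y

Separating variables and integrating:
ln|y| = 2x^3 + C

General solution: y = Ce^(2x^3)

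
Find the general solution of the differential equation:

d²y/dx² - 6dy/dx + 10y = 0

Characteristic equation: r² - 6r + 10 = 0
Roots: r = 3 ± i (complex conjugates)
General solution: y = e^(3x)(C₁cos(x) + C₂sin(x))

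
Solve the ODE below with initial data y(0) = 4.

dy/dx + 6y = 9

General solution: y = 3/2 + Ce^(-6x)
Applying y(0) = 4: C = 4 - 3/2 = 5/2
Particular solution: y = 3/2 + (5/2)e^(-6x)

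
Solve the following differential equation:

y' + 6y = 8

Using integrating factor method:

General solution: y = 4/3 + Ce^(-6x)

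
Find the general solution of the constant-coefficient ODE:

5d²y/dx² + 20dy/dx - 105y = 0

Characteristic equation: 5r² + 20r - 105 = 0
Divide by 5: r² + 4r - 21 = 0
Roots: r = 3, -7 (distinct real)
General solution: y = C₁e^(3x) + C₂e^(-7x)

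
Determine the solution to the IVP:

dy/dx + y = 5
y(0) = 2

General solution: y = 5 + Ce^(-x)
Applying y(0) = 2: C = 2 - 5 = -3
Particular solution: y = 5 - 3e^(-x)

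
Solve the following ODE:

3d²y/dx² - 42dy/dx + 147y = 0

Characteristic equation: 3r² - 42r + 147 = 0
Divide by 3: r² - 14r + 49 = 0
Factored: (r - 7)² = 0
Repeated root: r = 7
General solution: y = (C₁ + C₂x)e^(7x)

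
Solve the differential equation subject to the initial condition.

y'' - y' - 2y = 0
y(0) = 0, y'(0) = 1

General solution: y = C₁e^(2x) + C₂e^(-x)
Applying ICs: C₁ = 1/3, C₂ = -1/3
Particular solution: y = (1/3)e^(2x) - (1/3)e^(-x)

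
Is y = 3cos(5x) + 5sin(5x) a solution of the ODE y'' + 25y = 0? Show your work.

Verification:
y'' = -75cos(5x) - 125sin(5x)
y'' + 25y = 0 ✓

Yes, it is a solution.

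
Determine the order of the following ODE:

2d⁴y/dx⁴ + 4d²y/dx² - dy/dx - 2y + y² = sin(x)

The order is 4 (highest derivative is of order 4).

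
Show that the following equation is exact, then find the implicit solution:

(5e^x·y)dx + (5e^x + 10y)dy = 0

Verify exactness: ∂M/∂y = ∂N/∂x ✓
Find F(x,y) such that ∂F/∂x = M, ∂F/∂y = N
Solution: 5e^x·y + 5y² = C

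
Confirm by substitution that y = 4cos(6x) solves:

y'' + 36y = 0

Verification:
y'' = -144cos(6x)
y'' + 36y = 0 ✓

Yes, it is a solution.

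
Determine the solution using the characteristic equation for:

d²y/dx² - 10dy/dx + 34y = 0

Characteristic equation: r² - 10r + 34 = 0
Roots: r = 5 ± 3i (complex conjugates)
General solution: y = e^(5x)(C₁cos(3x) + C₂sin(3x))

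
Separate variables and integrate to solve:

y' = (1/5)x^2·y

Separating variables and integrating:
ln|y| = x^3/15 + C

General solution: y = Ce^(x^3/15)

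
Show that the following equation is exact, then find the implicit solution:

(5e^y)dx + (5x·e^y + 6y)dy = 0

Verify exactness: ∂M/∂y = ∂N/∂x ✓
Find F(x,y) such that ∂F/∂x = M, ∂F/∂y = N
Solution: 5x·e^y + 3y² = C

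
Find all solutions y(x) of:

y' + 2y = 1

Using integrating factor method:

General solution: y = 1/2 + Ce^(-2x)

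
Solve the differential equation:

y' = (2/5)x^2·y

Separating variables and integrating:
ln|y| = 2x^3/15 + C

General solution: y = Ce^(2x^3/15)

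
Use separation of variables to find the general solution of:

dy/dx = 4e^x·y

Separating variables and integrating:
ln|y| = 4e^x + C

General solution: y = Ce^(4e^x)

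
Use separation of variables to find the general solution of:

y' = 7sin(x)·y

Separating variables and integrating:
ln|y| = -7cos(x) + C

General solution: y = Ce^(-7cos(x))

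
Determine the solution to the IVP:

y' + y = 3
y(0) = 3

General solution: y = 3 + Ce^(-x)
Applying y(0) = 3: C = 3 - 3 = 0
Particular solution: y = 3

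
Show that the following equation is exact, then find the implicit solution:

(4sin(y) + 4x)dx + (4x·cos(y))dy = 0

Verify exactness: ∂M/∂y = ∂N/∂x ✓
Find F(x,y) such that ∂F/∂x = M, ∂F/∂y = N
Solution: 4x·sin(y) + 2x² = C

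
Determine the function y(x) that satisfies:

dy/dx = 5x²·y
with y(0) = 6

General solution: y = Ce^(5x³/3)
Applying IC y(0) = 6:
Particular solution: y = 6e^(5x³/3)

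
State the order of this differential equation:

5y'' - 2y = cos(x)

The order is 2 (highest derivative is of order 2).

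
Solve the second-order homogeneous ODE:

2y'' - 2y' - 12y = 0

Characteristic equation: 2r² - 2r - 12 = 0
Divide by 2: r² - r - 6 = 0
Roots: r = 3, -2 (distinct real)
General solution: y = C₁e^(3x) + C₂e^(-2x)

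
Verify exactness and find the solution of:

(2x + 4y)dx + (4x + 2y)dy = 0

Verify exactness: ∂M/∂y = ∂N/∂x ✓
Find F(x,y) such that ∂F/∂x = M, ∂F/∂y = N
Solution: x² + 4xy + y² = C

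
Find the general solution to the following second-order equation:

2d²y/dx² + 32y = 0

Characteristic equation: 2r² + 32 = 0
Divide by 2: r² + 16 = 0
Roots: r = ±4i (complex conjugates)
General solution: y = C₁cos(4x) + C₂sin(4x)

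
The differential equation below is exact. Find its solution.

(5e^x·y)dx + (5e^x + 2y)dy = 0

Verify exactness: ∂M/∂y = ∂N/∂x ✓
Find F(x,y) such that ∂F/∂x = M, ∂F/∂y = N
Solution: 5e^x·y + y² = C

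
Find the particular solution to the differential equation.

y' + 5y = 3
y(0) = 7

General solution: y = 3/5 + Ce^(-5x)
Applying y(0) = 7: C = 7 - 3/5 = 32/5
Particular solution: y = 3/5 + (32/5)e^(-5x)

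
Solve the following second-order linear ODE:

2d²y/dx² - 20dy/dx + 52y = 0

Characteristic equation: 2r² - 20r + 52 = 0
Divide by 2: r² - 10r + 26 = 0
Roots: r = 5 ± i (complex conjugates)
General solution: y = e^(5x)(C₁cos(x) + C₂sin(x))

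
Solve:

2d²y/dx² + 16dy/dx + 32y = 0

Characteristic equation: 2r² + 16r + 32 = 0
Divide by 2: r² + 8r + 16 = 0
Factored: (r + 4)² = 0
Repeated root: r = -4
General solution: y = (C₁ + C₂x)e^(-4x)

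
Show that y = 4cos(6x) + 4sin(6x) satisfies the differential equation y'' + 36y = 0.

Verification:
y'' = -144cos(6x) - 144sin(6x)
y'' + 36y = 0 ✓

Yes, it is a solution.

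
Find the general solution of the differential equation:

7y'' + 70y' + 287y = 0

Characteristic equation: 7r² + 70r + 287 = 0
Divide by 7: r² + 10r + 41 = 0
Roots: r = -5 ± 4i (complex conjugates)
General solution: y = e^(-5x)(C₁cos(4x) + C₂sin(4x))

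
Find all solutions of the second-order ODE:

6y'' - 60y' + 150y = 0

Characteristic equation: 6r² - 60r + 150 = 0
Divide by 6: r² - 10r + 25 = 0
Factored: (r - 5)² = 0
Repeated root: r = 5
General solution: y = (C₁ + C₂x)e^(5x)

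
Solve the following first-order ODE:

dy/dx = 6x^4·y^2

Separating variables and integrating:
-1/y = 6x^5/5 + C

General solution: y^-1 = (-6/5)x^5 + C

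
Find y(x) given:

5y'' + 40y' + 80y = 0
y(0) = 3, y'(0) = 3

General solution: y = (C₁ + C₂x)e^(-4x)
Repeated root r = -4
Applying ICs: C₁ = 3, C₂ = 15
Particular solution: y = (3 + 15x)e^(-4x)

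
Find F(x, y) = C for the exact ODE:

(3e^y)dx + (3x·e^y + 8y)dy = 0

Verify exactness: ∂M/∂y = ∂N/∂x ✓
Find F(x,y) such that ∂F/∂x = M, ∂F/∂y = N
Solution: 3x·e^y + 4y² = C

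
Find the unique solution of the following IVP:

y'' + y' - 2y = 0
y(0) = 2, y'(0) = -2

General solution: y = C₁e^x + C₂e^(-2x)
Applying ICs: C₁ = 2/3, C₂ = 4/3
Particular solution: y = (2/3)e^x + (4/3)e^(-2x)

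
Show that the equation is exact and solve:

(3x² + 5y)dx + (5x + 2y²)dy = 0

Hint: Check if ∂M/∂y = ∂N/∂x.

Verify exactness: ∂M/∂y = ∂N/∂x ✓
Find F(x,y) such that ∂F/∂x = M, ∂F/∂y = N
Solution: x³ + 5xy + 2y³/3 = C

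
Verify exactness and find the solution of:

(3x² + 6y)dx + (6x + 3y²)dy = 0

Verify exactness: ∂M/∂y = ∂N/∂x ✓
Find F(x,y) such that ∂F/∂x = M, ∂F/∂y = N
Solution: x³ + 6xy + y³ = C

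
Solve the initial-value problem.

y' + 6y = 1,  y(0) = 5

General solution: y = 1/6 + Ce^(-6x)
Applying y(0) = 5: C = 5 - 1/6 = 29/6
Particular solution: y = 1/6 + (29/6)e^(-6x)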